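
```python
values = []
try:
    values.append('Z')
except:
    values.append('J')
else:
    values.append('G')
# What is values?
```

Step-by-step execution trace:
1. try: `values.append('Z')` → values = ['Z']. No exception raised.
2. `except` is skipped.
3. `else` runs (try completed without exception): `values.append('G')` → values = ['Z', 'G'].
Result: ['Z', 'G']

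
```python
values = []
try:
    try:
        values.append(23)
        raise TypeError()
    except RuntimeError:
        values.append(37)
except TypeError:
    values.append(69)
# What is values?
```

Step-by-step execution trace:
1. Inner try: `values.append(23)` → values = [23].
2. `raise TypeError()` raises TypeError.
3. Inner `except RuntimeError` does not match TypeError; exception propagates to outer try.
4. Outer `except TypeError` matches → `values.append(69)` → values = [23, 69].
Result: [23, 69]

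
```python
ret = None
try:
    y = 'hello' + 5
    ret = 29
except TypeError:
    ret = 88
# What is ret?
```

Step-by-step execution trace:
1. `y = 'hello' + 5` raises TypeError.
2. `ret = 29` is not reached.
3. `except TypeError` matches → ret = 88.
Result: 88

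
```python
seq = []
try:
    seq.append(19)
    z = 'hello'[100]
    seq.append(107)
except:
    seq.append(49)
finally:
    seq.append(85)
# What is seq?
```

Step-by-step execution trace:
1. try: `seq.append(19)` → seq = [19].
2. `z = 'hello'[100]` raises IndexError; `seq.append(107)` is not reached.
3. bare `except` matches → `seq.append(49)` → seq = [19, 49].
4. finally always runs: `seq.append(85)` → seq = [19, 49, 85].
Result: [19, 49, 85]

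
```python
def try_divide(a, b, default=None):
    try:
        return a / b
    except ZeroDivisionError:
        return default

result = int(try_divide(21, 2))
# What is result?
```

Step-by-step execution trace:
1. `try_divide(21, 2)` enters try: `return 21 / 2` → returns 10.5. No exception raised.
2. `except ZeroDivisionError` is skipped.
3. `int(10.5)` → 10 → result = 10.
Result: 10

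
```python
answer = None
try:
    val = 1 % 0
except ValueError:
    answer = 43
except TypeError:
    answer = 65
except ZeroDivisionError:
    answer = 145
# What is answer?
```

Step-by-step execution trace:
1. `val = 1 % 0` raises ZeroDivisionError.
2. `except ValueError` does not match ZeroDivisionError; skipped.
3. `except TypeError` does not match ZeroDivisionError; skipped.
4. `except ZeroDivisionError` matches → answer = 145.
Result: 145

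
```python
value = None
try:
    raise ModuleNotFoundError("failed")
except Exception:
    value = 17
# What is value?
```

Step-by-step execution trace:
1. `raise ModuleNotFoundError(...)` raises ModuleNotFoundError.
2. `except Exception` matches (ModuleNotFoundError is a subclass of Exception) → value = 17.
Result: 17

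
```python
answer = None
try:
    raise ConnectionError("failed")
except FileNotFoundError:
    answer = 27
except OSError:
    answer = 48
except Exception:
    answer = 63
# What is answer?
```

Step-by-step execution trace:
1. `raise ConnectionError(...)` raises ConnectionError.
2. `except FileNotFoundError` does not match (ConnectionError is not a subclass of FileNotFoundError); skipped.
3. `except OSError` matches (ConnectionError is a subclass of OSError) → answer = 48.
4. `except Exception` is not reached.
Result: 48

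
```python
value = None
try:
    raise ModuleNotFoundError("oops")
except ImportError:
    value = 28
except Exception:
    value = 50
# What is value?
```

Step-by-step execution trace:
1. `raise ModuleNotFoundError(...)` raises ModuleNotFoundError.
2. `except ImportError` matches (ModuleNotFoundError is a subclass of ImportError) → value = 28.
3. `except Exception` is not reached.
Result: 28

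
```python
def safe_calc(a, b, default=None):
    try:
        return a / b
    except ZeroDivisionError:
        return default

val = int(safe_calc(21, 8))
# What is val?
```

Step-by-step execution trace:
1. `safe_calc(21, 8)` enters try: `return 21 / 8` → returns 2.625. No exception raised.
2. `except ZeroDivisionError` is skipped.
3. `int(2.625)` → 2 → val = 2.
Result: 2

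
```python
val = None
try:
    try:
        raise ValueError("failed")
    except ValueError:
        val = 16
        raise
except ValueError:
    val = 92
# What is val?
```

Step-by-step execution trace:
1. Inner try: `raise ValueError("failed")` raises ValueError.
2. Inner `except ValueError` matches → val = 16.
3. bare `raise` re-raises the same ValueError.
4. Outer `except ValueError` matches → val = 92.
Result: 92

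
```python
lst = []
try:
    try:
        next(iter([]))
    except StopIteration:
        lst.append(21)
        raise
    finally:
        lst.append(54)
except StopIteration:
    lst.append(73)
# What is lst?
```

Step-by-step execution trace:
1. Inner try: `next(iter([]))` raises StopIteration.
2. Inner `except StopIteration` matches → `lst.append(21)` → lst = [21].
3. bare `raise` re-raises StopIteration.
4. Inner `finally` runs during unwinding: `lst.append(54)` → lst = [21, 54].
5. Outer `except StopIteration` matches → `lst.append(73)` → lst = [21, 54, 73].
Result: [21, 54, 73]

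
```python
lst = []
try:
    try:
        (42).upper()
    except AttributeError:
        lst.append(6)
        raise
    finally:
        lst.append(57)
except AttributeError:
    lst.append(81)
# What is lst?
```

Step-by-step execution trace:
1. Inner try: `(42).upper()` raises AttributeError.
2. Inner `except AttributeError` matches → `lst.append(6)` → lst = [6].
3. bare `raise` re-raises AttributeError.
4. Inner `finally` runs during unwinding: `lst.append(57)` → lst = [6, 57].
5. Outer `except AttributeError` matches → `lst.append(81)` → lst = [6, 57, 81].
Result: [6, 57, 81]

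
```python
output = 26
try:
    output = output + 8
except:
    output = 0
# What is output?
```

Step-by-step execution trace:
1. output starts at 26.
2. try: `output = output + 8` → output = 34. No exception raised.
3. `except` is skipped.
Result: 34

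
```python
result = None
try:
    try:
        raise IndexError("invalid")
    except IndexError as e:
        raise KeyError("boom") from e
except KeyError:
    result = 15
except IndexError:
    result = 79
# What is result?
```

Step-by-step execution trace:
1. Inner try raises IndexError; inner `except IndexError as e` catches it.
2. `raise KeyError(...) from e` raises KeyError (IndexError is attached as __cause__, but only KeyError is active).
3. Outer `except KeyError` matches → result = 15.
4. `except IndexError` is not reached.
Result: 15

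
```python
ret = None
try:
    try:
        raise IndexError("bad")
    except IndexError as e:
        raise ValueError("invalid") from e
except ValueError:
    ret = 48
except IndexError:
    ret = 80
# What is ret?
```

Step-by-step execution trace:
1. Inner try raises IndexError; inner `except IndexError as e` catches it.
2. `raise ValueError(...) from e` raises ValueError (IndexError is attached as __cause__, but only ValueError is active).
3. Outer `except ValueError` matches → ret = 48.
4. `except IndexError` is not reached.
Result: 48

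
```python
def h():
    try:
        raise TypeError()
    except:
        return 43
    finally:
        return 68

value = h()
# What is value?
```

Step-by-step execution trace:
1. `h()` enters try: `raise TypeError()` raises TypeError.
2. bare `except` matches → `return 43` sets pending return value 43.
3. Before returning, `finally: return 68` runs and overrides the pending return.
4. h() returns 68 → value = 68.
Result: 68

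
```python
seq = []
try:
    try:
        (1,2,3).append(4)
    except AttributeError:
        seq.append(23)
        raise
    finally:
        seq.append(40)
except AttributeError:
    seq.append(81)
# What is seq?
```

Step-by-step execution trace:
1. Inner try: `(1,2,3).append(4)` raises AttributeError.
2. Inner `except AttributeError` matches → `seq.append(23)` → seq = [23].
3. bare `raise` re-raises AttributeError.
4. Inner `finally` runs during unwinding: `seq.append(40)` → seq = [23, 40].
5. Outer `except AttributeError` matches → `seq.append(81)` → seq = [23, 40, 81].
Result: [23, 40, 81]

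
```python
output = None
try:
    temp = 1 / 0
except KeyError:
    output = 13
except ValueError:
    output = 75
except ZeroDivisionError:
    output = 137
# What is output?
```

Step-by-step execution trace:
1. `temp = 1 / 0` raises ZeroDivisionError.
2. `except KeyError` does not match ZeroDivisionError; skipped.
3. `except ValueError` does not match ZeroDivisionError; skipped.
4. `except ZeroDivisionError` matches → output = 137.
Result: 137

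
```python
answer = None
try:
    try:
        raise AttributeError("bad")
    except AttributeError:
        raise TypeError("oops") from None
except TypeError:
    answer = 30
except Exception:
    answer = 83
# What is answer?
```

Step-by-step execution trace:
1. Inner try raises AttributeError; inner `except AttributeError` catches it.
2. `raise TypeError(...) from None` raises TypeError (from None suppresses __context__, but the active exception is still TypeError).
3. Outer `except TypeError` matches → answer = 30.
4. `except Exception` is not reached.
Result: 30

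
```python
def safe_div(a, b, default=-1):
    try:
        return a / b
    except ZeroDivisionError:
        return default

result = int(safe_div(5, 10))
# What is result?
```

Step-by-step execution trace:
1. `safe_div(5, 10)` enters try: `return 5 / 10` → returns 0.5. No exception raised.
2. `except ZeroDivisionError` is skipped.
3. `int(0.5)` → 0 → result = 0.
Result: 0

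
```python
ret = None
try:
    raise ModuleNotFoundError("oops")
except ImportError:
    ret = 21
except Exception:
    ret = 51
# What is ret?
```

Step-by-step execution trace:
1. `raise ModuleNotFoundError(...)` raises ModuleNotFoundError.
2. `except ImportError` matches (ModuleNotFoundError is a subclass of ImportError) → ret = 21.
3. `except Exception` is not reached.
Result: 21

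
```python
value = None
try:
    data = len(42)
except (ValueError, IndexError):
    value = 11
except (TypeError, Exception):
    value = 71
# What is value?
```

Step-by-step execution trace:
1. `data = len(42)` raises TypeError.
2. `except (ValueError, IndexError)` does not match TypeError; skipped.
3. `except (TypeError, Exception)` matches (TypeError is in the tuple) → value = 71.
Result: 71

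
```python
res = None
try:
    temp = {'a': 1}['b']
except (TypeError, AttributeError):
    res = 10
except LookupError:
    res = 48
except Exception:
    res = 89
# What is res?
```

Step-by-step execution trace:
1. `temp = {'a': 1}['b']` raises KeyError.
2. `except (TypeError, AttributeError)` does not match KeyError; skipped.
3. `except LookupError` matches (KeyError is a subclass of LookupError) → res = 48.
4. `except Exception` is not reached.
Result: 48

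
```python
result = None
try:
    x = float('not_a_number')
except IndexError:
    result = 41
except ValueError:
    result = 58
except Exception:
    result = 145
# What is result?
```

Step-by-step execution trace:
1. `x = float('not_a_number')` raises ValueError.
2. `except IndexError` does not match ValueError; skipped.
3. `except ValueError` matches → result = 58.
4. Remaining except clauses are skipped.
Result: 58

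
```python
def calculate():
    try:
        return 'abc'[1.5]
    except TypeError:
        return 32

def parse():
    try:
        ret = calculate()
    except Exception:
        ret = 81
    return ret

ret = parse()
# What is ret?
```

Step-by-step execution trace:
1. `parse()` calls `calculate()`.
2. In calculate: `'abc'[1.5]` raises TypeError; `except TypeError` catches it → returns 32.
3. In parse: `ret = calculate()` → ret = 32. No exception reaches parse.
4. `except Exception` is skipped; parse returns 32.
5. ret = 32.
Result: 32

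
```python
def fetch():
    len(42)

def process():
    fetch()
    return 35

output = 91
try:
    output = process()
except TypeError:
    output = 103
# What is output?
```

Step-by-step execution trace:
1. output starts at 91.
2. try: `process()` calls `fetch()`.
3. `fetch()` evaluates `len(42)`, which raises TypeError; it propagates through process (uncaught).
4. `return 35` in process is not reached; the assignment to output does not complete.
5. `except TypeError` matches → output = 103.
Result: 103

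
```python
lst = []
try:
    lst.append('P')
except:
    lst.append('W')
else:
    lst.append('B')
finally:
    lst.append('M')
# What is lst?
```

Step-by-step execution trace:
1. try: `lst.append('P')` → lst = ['P']. No exception raised.
2. `except` is skipped.
3. `else` runs: `lst.append('B')` → lst = ['P', 'B'].
4. `finally` always runs: `lst.append('M')` → lst = ['P', 'B', 'M'].
Result: ['P', 'B', 'M']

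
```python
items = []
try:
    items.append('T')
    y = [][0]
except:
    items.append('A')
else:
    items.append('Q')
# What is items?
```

Step-by-step execution trace:
1. try: `items.append('T')` → items = ['T'].
2. `y = [][0]` raises IndexError.
3. bare `except` matches → `items.append('A')` → items = ['T', 'A'].
4. `else` is skipped (an exception was raised).
Result: ['T', 'A']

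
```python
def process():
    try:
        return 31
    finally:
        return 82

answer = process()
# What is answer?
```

Step-by-step execution trace:
1. `process()` enters try: `return 31` sets pending return value 31.
2. Before returning, `finally: return 82` runs and overrides the pending return.
3. process() returns 82 → answer = 82.
Result: 82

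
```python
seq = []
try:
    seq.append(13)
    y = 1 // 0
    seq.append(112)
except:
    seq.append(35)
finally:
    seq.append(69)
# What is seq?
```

Step-by-step execution trace:
1. try: `seq.append(13)` → seq = [13].
2. `y = 1 // 0` raises ZeroDivisionError; `seq.append(112)` is not reached.
3. bare `except` matches → `seq.append(35)` → seq = [13, 35].
4. finally always runs: `seq.append(69)` → seq = [13, 35, 69].
Result: [13, 35, 69]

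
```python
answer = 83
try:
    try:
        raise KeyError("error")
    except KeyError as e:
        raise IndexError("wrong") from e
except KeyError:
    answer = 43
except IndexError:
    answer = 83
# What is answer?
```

Step-by-step execution trace:
1. Inner try raises KeyError; inner `except KeyError as e` catches it.
2. `raise IndexError(...) from e` raises IndexError (KeyError is attached as __cause__, but only IndexError is active).
3. Outer `except KeyError` does not match IndexError; skipped.
4. Outer `except IndexError` matches → answer = 83.
Result: 83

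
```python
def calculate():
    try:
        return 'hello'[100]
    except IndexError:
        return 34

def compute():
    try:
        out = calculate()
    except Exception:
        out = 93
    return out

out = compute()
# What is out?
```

Step-by-step execution trace:
1. `compute()` calls `calculate()`.
2. In calculate: `'hello'[100]` raises IndexError; `except IndexError` catches it → returns 34.
3. In compute: `out = calculate()` → out = 34. No exception reaches compute.
4. `except Exception` is skipped; compute returns 34.
5. out = 34.
Result: 34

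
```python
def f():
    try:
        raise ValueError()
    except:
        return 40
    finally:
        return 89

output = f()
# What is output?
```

Step-by-step execution trace:
1. `f()` enters try: `raise ValueError()` raises ValueError.
2. bare `except` matches → `return 40` sets pending return value 40.
3. Before returning, `finally: return 89` runs and overrides the pending return.
4. f() returns 89 → output = 89.
Result: 89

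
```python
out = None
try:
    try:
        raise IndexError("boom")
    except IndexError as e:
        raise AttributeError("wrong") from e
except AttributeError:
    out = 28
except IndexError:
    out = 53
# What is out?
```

Step-by-step execution trace:
1. Inner try raises IndexError; inner `except IndexError as e` catches it.
2. `raise AttributeError(...) from e` raises AttributeError (IndexError is attached as __cause__, but only AttributeError is active).
3. Outer `except AttributeError` matches → out = 28.
4. `except IndexError` is not reached.
Result: 28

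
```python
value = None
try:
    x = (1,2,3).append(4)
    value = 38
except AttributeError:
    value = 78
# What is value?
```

Step-by-step execution trace:
1. `x = (1,2,3).append(4)` raises AttributeError.
2. `value = 38` is not reached.
3. `except AttributeError` matches → value = 78.
Result: 78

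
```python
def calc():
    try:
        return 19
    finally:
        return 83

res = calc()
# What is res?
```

Step-by-step execution trace:
1. `calc()` enters try: `return 19` sets pending return value 19.
2. Before returning, `finally: return 83` runs and overrides the pending return.
3. calc() returns 83 → res = 83.
Result: 83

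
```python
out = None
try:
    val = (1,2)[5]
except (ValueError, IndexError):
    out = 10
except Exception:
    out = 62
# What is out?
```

Step-by-step execution trace:
1. `val = (1,2)[5]` raises IndexError.
2. `except (ValueError, IndexError)` matches (IndexError is in the tuple) → out = 10.
3. `except Exception` is not reached.
Result: 10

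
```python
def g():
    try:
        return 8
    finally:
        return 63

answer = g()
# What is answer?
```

Step-by-step execution trace:
1. `g()` enters try: `return 8` sets pending return value 8.
2. Before returning, `finally: return 63` runs and overrides the pending return.
3. g() returns 63 → answer = 63.
Result: 63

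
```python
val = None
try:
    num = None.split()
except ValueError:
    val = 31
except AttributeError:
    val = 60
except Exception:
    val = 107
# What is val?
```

Step-by-step execution trace:
1. `num = None.split()` raises AttributeError.
2. `except ValueError` does not match AttributeError; skipped.
3. `except AttributeError` matches → val = 60.
4. Remaining except clauses are skipped.
Result: 60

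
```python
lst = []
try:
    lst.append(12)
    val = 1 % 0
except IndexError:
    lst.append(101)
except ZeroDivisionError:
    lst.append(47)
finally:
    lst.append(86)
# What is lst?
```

Step-by-step execution trace:
1. try: `lst.append(12)` → lst = [12].
2. `val = 1 % 0` raises ZeroDivisionError.
3. `except IndexError` does not match ZeroDivisionError; skipped.
4. `except ZeroDivisionError` matches → `lst.append(47)` → lst = [12, 47].
5. finally always runs: `lst.append(86)` → lst = [12, 47, 86].
Result: [12, 47, 86]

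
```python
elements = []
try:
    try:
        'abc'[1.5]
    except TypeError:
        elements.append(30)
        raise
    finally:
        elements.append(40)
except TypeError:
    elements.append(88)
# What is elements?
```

Step-by-step execution trace:
1. Inner try: `'abc'[1.5]` raises TypeError.
2. Inner `except TypeError` matches → `elements.append(30)` → elements = [30].
3. bare `raise` re-raises TypeError.
4. Inner `finally` runs during unwinding: `elements.append(40)` → elements = [30, 40].
5. Outer `except TypeError` matches → `elements.append(88)` → elements = [30, 40, 88].
Result: [30, 40, 88]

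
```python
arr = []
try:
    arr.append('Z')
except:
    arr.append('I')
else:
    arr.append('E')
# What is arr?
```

Step-by-step execution trace:
1. try: `arr.append('Z')` → arr = ['Z']. No exception raised.
2. `except` is skipped.
3. `else` runs (try completed without exception): `arr.append('E')` → arr = ['Z', 'E'].
Result: ['Z', 'E']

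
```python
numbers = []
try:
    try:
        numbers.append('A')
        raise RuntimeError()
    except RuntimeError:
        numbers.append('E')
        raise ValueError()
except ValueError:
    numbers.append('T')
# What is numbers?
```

Step-by-step execution trace:
1. Inner try: `numbers.append('A')` → numbers = ['A'].
2. `raise RuntimeError()` raises RuntimeError.
3. Inner `except RuntimeError` matches → `numbers.append('E')` → numbers = ['A', 'E'].
4. `raise ValueError()` raises ValueError; propagates to outer try.
5. Outer `except ValueError` matches → `numbers.append('T')` → numbers = ['A', 'E', 'T'].
Result: ['A', 'E', 'T']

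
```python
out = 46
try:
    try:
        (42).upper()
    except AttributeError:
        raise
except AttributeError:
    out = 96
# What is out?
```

Step-by-step execution trace:
1. Inner try: `(42).upper()` raises AttributeError.
2. Inner `except AttributeError` matches; bare `raise` re-raises the same AttributeError.
3. Outer `except AttributeError` matches → out = 96.
Result: 96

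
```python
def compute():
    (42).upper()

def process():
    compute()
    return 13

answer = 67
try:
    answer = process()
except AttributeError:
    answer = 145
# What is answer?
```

Step-by-step execution trace:
1. answer starts at 67.
2. try: `process()` calls `compute()`.
3. `compute()` evaluates `(42).upper()`, which raises AttributeError; it propagates through process (uncaught).
4. `return 13` in process is not reached; the assignment to answer does not complete.
5. `except AttributeError` matches → answer = 145.
Result: 145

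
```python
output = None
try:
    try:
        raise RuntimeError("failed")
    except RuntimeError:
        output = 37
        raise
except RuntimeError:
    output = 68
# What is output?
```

Step-by-step execution trace:
1. Inner try: `raise RuntimeError("failed")` raises RuntimeError.
2. Inner `except RuntimeError` matches → output = 37.
3. bare `raise` re-raises the same RuntimeError.
4. Outer `except RuntimeError` matches → output = 68.
Result: 68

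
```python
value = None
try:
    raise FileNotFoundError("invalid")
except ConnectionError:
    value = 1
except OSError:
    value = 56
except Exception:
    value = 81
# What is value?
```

Step-by-step execution trace:
1. `raise FileNotFoundError(...)` raises FileNotFoundError.
2. `except ConnectionError` does not match (FileNotFoundError is not a subclass of ConnectionError); skipped.
3. `except OSError` matches (FileNotFoundError is a subclass of OSError) → value = 56.
4. `except Exception` is not reached.
Result: 56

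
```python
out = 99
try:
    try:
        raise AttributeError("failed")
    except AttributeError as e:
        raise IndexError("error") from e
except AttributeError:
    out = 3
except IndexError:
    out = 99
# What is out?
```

Step-by-step execution trace:
1. Inner try raises AttributeError; inner `except AttributeError as e` catches it.
2. `raise IndexError(...) from e` raises IndexError (AttributeError is attached as __cause__, but only IndexError is active).
3. Outer `except AttributeError` does not match IndexError; skipped.
4. Outer `except IndexError` matches → out = 99.
Result: 99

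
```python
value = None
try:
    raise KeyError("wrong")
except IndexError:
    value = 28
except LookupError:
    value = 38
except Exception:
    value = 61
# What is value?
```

Step-by-step execution trace:
1. `raise KeyError(...)` raises KeyError.
2. `except IndexError` does not match (KeyError is not a subclass of IndexError); skipped.
3. `except LookupError` matches (KeyError is a subclass of LookupError) → value = 38.
4. `except Exception` is not reached.
Result: 38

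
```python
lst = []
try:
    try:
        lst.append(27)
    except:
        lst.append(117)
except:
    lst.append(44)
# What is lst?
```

Step-by-step execution trace:
1. Inner try: `lst.append(27)` → lst = [27]. No exception raised.
2. Inner `except` is skipped.
3. Inner try completes normally; outer `except` is skipped.
Result: [27]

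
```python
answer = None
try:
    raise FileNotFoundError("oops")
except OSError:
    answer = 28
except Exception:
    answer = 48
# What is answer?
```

Step-by-step execution trace:
1. `raise FileNotFoundError(...)` raises FileNotFoundError.
2. `except OSError` matches (FileNotFoundError is a subclass of OSError) → answer = 28.
3. `except Exception` is not reached.
Result: 28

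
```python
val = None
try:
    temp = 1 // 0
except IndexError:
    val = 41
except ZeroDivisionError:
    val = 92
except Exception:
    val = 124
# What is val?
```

Step-by-step execution trace:
1. `temp = 1 // 0` raises ZeroDivisionError.
2. `except IndexError` does not match ZeroDivisionError; skipped.
3. `except ZeroDivisionError` matches → val = 92.
4. Remaining except clauses are skipped.
Result: 92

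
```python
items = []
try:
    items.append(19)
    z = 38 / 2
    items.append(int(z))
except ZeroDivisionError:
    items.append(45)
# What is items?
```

Step-by-step execution trace:
1. try: `items.append(19)` → items = [19].
2. `z = 38 / 2` → z = 19.0. No exception raised.
3. `items.append(int(z))` → items = [19, 19].
4. `except ZeroDivisionError` is skipped (no exception was raised).
Result: [19, 19]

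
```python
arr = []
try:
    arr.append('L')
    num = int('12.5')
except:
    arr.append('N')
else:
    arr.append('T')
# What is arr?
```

Step-by-step execution trace:
1. try: `arr.append('L')` → arr = ['L'].
2. `num = int('12.5')` raises ValueError.
3. bare `except` matches → `arr.append('N')` → arr = ['L', 'N'].
4. `else` is skipped (an exception was raised).
Result: ['L', 'N']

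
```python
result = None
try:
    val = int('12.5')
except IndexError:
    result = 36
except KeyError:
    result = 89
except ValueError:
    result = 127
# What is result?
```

Step-by-step execution trace:
1. `val = int('12.5')` raises ValueError.
2. `except IndexError` does not match ValueError; skipped.
3. `except KeyError` does not match ValueError; skipped.
4. `except ValueError` matches → result = 127.
Result: 127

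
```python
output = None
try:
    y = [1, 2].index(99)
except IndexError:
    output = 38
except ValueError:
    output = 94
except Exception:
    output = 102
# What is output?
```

Step-by-step execution trace:
1. `y = [1, 2].index(99)` raises ValueError.
2. `except IndexError` does not match ValueError; skipped.
3. `except ValueError` matches → output = 94.
4. Remaining except clauses are skipped.
Result: 94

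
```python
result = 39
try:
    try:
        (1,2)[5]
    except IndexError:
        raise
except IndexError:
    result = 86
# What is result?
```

Step-by-step execution trace:
1. Inner try: `(1,2)[5]` raises IndexError.
2. Inner `except IndexError` matches; bare `raise` re-raises the same IndexError.
3. Outer `except IndexError` matches → result = 86.
Result: 86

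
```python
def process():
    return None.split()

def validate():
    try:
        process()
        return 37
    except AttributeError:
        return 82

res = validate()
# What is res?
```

Step-by-step execution trace:
1. `validate()` calls `process()`.
2. `process()` evaluates `None.split()`, which raises AttributeError; it propagates to the caller.
3. `return 37` is not reached.
4. `except AttributeError` in validate matches → returns 82.
5. res = 82.
Result: 82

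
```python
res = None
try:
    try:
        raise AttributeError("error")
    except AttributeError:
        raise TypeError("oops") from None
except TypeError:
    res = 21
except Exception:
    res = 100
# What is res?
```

Step-by-step execution trace:
1. Inner try raises AttributeError; inner `except AttributeError` catches it.
2. `raise TypeError(...) from None` raises TypeError (from None suppresses __context__, but the active exception is still TypeError).
3. Outer `except TypeError` matches → res = 21.
4. `except Exception` is not reached.
Result: 21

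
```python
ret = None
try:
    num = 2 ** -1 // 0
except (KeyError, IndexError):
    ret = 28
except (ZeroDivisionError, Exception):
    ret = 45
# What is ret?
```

Step-by-step execution trace:
1. `num = 2 ** -1 // 0` raises ZeroDivisionError.
2. `except (KeyError, IndexError)` does not match ZeroDivisionError; skipped.
3. `except (ZeroDivisionError, Exception)` matches (ZeroDivisionError is in the tuple) → ret = 45.
Result: 45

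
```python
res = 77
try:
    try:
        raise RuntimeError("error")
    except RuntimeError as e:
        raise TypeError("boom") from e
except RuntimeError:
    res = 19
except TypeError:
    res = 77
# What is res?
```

Step-by-step execution trace:
1. Inner try raises RuntimeError; inner `except RuntimeError as e` catches it.
2. `raise TypeError(...) from e` raises TypeError (RuntimeError is attached as __cause__, but only TypeError is active).
3. Outer `except RuntimeError` does not match TypeError; skipped.
4. Outer `except TypeError` matches → res = 77.
Result: 77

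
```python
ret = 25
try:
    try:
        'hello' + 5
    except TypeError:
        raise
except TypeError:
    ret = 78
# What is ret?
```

Step-by-step execution trace:
1. Inner try: `'hello' + 5` raises TypeError.
2. Inner `except TypeError` matches; bare `raise` re-raises the same TypeError.
3. Outer `except TypeError` matches → ret = 78.
Result: 78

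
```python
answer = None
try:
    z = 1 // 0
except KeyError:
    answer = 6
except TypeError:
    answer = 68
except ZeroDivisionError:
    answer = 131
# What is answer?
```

Step-by-step execution trace:
1. `z = 1 // 0` raises ZeroDivisionError.
2. `except KeyError` does not match ZeroDivisionError; skipped.
3. `except TypeError` does not match ZeroDivisionError; skipped.
4. `except ZeroDivisionError` matches → answer = 131.
Result: 131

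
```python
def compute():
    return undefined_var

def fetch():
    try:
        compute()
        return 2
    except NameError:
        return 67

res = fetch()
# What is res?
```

Step-by-step execution trace:
1. `fetch()` calls `compute()`.
2. `compute()` evaluates `undefined_var`, which raises NameError; it propagates to the caller.
3. `return 2` is not reached.
4. `except NameError` in fetch matches → returns 67.
5. res = 67.
Result: 67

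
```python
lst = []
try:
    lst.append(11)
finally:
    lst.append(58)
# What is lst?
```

Step-by-step execution trace:
1. try: `lst.append(11)` → lst = [11].
2. The try body completes without raising.
3. finally always runs: `lst.append(58)` → lst = [11, 58].
Result: [11, 58]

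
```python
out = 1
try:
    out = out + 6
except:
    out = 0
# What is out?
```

Step-by-step execution trace:
1. out starts at 1.
2. try: `out = out + 6` → out = 7. No exception raised.
3. `except` is skipped.
Result: 7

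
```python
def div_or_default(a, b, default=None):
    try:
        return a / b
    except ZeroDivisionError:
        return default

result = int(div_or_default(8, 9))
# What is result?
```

Step-by-step execution trace:
1. `div_or_default(8, 9)` enters try: `return 8 / 9` → returns 0.8888888888888888. No exception raised.
2. `except ZeroDivisionError` is skipped.
3. `int(0.8888888888888888)` → 0 → result = 0.
Result: 0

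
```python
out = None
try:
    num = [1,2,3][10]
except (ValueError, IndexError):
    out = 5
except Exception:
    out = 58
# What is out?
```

Step-by-step execution trace:
1. `num = [1,2,3][10]` raises IndexError.
2. `except (ValueError, IndexError)` matches (IndexError is in the tuple) → out = 5.
3. `except Exception` is not reached.
Result: 5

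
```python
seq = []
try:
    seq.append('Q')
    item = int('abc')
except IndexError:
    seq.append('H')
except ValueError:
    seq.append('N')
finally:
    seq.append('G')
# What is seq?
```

Step-by-step execution trace:
1. try: `seq.append('Q')` → seq = ['Q'].
2. `item = int('abc')` raises ValueError.
3. `except IndexError` does not match ValueError; skipped.
4. `except ValueError` matches → `seq.append('N')` → seq = ['Q', 'N'].
5. finally always runs: `seq.append('G')` → seq = ['Q', 'N', 'G'].
Result: ['Q', 'N', 'G']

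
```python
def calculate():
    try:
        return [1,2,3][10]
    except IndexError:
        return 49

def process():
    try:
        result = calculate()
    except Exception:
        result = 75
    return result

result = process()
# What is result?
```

Step-by-step execution trace:
1. `process()` calls `calculate()`.
2. In calculate: `[1,2,3][10]` raises IndexError; `except IndexError` catches it → returns 49.
3. In process: `result = calculate()` → result = 49. No exception reaches process.
4. `except Exception` is skipped; process returns 49.
5. result = 49.
Result: 49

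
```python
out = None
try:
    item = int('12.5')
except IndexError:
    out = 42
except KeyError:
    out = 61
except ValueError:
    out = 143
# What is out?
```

Step-by-step execution trace:
1. `item = int('12.5')` raises ValueError.
2. `except IndexError` does not match ValueError; skipped.
3. `except KeyError` does not match ValueError; skipped.
4. `except ValueError` matches → out = 143.
Result: 143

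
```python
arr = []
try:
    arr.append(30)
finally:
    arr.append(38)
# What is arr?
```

Step-by-step execution trace:
1. try: `arr.append(30)` → arr = [30].
2. The try body completes without raising.
3. finally always runs: `arr.append(38)` → arr = [30, 38].
Result: [30, 38]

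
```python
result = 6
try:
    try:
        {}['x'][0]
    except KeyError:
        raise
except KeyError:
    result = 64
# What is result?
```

Step-by-step execution trace:
1. Inner try: `{}['x'][0]` raises KeyError.
2. Inner `except KeyError` matches; bare `raise` re-raises the same KeyError.
3. Outer `except KeyError` matches → result = 64.
Result: 64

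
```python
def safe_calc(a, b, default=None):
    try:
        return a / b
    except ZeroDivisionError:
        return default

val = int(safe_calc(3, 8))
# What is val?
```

Step-by-step execution trace:
1. `safe_calc(3, 8)` enters try: `return 3 / 8` → returns 0.375. No exception raised.
2. `except ZeroDivisionError` is skipped.
3. `int(0.375)` → 0 → val = 0.
Result: 0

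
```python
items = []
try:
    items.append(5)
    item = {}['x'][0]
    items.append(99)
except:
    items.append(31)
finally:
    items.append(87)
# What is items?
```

Step-by-step execution trace:
1. try: `items.append(5)` → items = [5].
2. `item = {}['x'][0]` raises KeyError; `items.append(99)` is not reached.
3. bare `except` matches → `items.append(31)` → items = [5, 31].
4. finally always runs: `items.append(87)` → items = [5, 31, 87].
Result: [5, 31, 87]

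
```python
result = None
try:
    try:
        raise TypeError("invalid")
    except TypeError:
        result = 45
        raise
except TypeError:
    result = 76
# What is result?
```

Step-by-step execution trace:
1. Inner try: `raise TypeError("invalid")` raises TypeError.
2. Inner `except TypeError` matches → result = 45.
3. bare `raise` re-raises the same TypeError.
4. Outer `except TypeError` matches → result = 76.
Result: 76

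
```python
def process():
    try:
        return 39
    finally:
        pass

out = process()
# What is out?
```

Step-by-step execution trace:
1. `process()` enters try: `return 39` sets pending return value 39.
2. Before returning, `finally: pass` runs (no effect).
3. process() returns 39 → out = 39.
Result: 39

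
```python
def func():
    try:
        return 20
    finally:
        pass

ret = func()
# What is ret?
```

Step-by-step execution trace:
1. `func()` enters try: `return 20` sets pending return value 20.
2. Before returning, `finally: pass` runs (no effect).
3. func() returns 20 → ret = 20.
Result: 20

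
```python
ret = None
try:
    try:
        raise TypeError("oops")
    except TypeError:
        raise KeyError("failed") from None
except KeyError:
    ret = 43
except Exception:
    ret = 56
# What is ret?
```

Step-by-step execution trace:
1. Inner try raises TypeError; inner `except TypeError` catches it.
2. `raise KeyError(...) from None` raises KeyError (from None suppresses __context__, but the active exception is still KeyError).
3. Outer `except KeyError` matches → ret = 43.
4. `except Exception` is not reached.
Result: 43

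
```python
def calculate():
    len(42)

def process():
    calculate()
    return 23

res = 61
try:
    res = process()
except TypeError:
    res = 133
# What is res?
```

Step-by-step execution trace:
1. res starts at 61.
2. try: `process()` calls `calculate()`.
3. `calculate()` evaluates `len(42)`, which raises TypeError; it propagates through process (uncaught).
4. `return 23` in process is not reached; the assignment to res does not complete.
5. `except TypeError` matches → res = 133.
Result: 133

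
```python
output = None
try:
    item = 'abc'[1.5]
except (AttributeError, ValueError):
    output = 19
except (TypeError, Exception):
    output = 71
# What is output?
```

Step-by-step execution trace:
1. `item = 'abc'[1.5]` raises TypeError.
2. `except (AttributeError, ValueError)` does not match TypeError; skipped.
3. `except (TypeError, Exception)` matches (TypeError is in the tuple) → output = 71.
Result: 71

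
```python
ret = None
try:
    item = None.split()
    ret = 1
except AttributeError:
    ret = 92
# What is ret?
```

Step-by-step execution trace:
1. `item = None.split()` raises AttributeError.
2. `ret = 1` is not reached.
3. `except AttributeError` matches → ret = 92.
Result: 92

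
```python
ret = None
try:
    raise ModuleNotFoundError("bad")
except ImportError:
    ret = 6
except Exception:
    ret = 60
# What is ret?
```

Step-by-step execution trace:
1. `raise ModuleNotFoundError(...)` raises ModuleNotFoundError.
2. `except ImportError` matches (ModuleNotFoundError is a subclass of ImportError) → ret = 6.
3. `except Exception` is not reached.
Result: 6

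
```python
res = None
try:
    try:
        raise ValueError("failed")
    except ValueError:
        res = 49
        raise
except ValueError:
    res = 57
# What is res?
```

Step-by-step execution trace:
1. Inner try: `raise ValueError("failed")` raises ValueError.
2. Inner `except ValueError` matches → res = 49.
3. bare `raise` re-raises the same ValueError.
4. Outer `except ValueError` matches → res = 57.
Result: 57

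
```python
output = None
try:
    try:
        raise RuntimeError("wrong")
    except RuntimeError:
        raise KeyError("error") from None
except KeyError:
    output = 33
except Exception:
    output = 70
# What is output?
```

Step-by-step execution trace:
1. Inner try raises RuntimeError; inner `except RuntimeError` catches it.
2. `raise KeyError(...) from None` raises KeyError (from None suppresses __context__, but the active exception is still KeyError).
3. Outer `except KeyError` matches → output = 33.
4. `except Exception` is not reached.
Result: 33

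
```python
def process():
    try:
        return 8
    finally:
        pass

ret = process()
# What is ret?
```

Step-by-step execution trace:
1. `process()` enters try: `return 8` sets pending return value 8.
2. Before returning, `finally: pass` runs (no effect).
3. process() returns 8 → ret = 8.
Result: 8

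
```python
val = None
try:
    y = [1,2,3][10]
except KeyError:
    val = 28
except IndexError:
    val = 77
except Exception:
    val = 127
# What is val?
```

Step-by-step execution trace:
1. `y = [1,2,3][10]` raises IndexError.
2. `except KeyError` does not match IndexError; skipped.
3. `except IndexError` matches → val = 77.
4. Remaining except clauses are skipped.
Result: 77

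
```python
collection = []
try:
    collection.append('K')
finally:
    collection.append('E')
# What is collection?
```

Step-by-step execution trace:
1. try: `collection.append('K')` → collection = ['K'].
2. The try body completes without raising.
3. finally always runs: `collection.append('E')` → collection = ['K', 'E'].
Result: ['K', 'E']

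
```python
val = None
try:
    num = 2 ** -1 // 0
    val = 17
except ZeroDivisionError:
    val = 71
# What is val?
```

Step-by-step execution trace:
1. `num = 2 ** -1 // 0` raises ZeroDivisionError.
2. `val = 17` is not reached.
3. `except ZeroDivisionError` matches → val = 71.
Result: 71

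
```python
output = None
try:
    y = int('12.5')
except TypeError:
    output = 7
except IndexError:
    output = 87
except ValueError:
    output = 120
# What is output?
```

Step-by-step execution trace:
1. `y = int('12.5')` raises ValueError.
2. `except TypeError` does not match ValueError; skipped.
3. `except IndexError` does not match ValueError; skipped.
4. `except ValueError` matches → output = 120.
Result: 120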